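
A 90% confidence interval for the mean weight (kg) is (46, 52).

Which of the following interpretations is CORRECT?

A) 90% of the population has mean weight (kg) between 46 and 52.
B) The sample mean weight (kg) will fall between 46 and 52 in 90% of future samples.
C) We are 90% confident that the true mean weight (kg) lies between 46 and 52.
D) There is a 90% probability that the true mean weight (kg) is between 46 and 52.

A confidence interval represents our confidence in the procedure, not a probability statement about the parameter.

Key concept: If we repeated this sampling process many times and computed a 90% CI each time, about 90% of those intervals would contain the true population parameter.

For this specific interval (46, 52):
- Midpoint (point estimate): 49
- Margin of error: 3

The correct interpretation is the one stating confidence that the true parameter lies in the interval — option C.

C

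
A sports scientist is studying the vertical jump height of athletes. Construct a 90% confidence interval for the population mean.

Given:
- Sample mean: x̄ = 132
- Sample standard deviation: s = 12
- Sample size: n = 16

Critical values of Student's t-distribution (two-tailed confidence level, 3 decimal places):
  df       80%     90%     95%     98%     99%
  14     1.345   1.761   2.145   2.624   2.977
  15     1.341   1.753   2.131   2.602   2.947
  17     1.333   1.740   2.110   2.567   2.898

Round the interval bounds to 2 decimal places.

The population standard deviation σ is unknown (only the sample standard deviation s is given), so use a t-interval with df = n - 1 = 16 - 1 = 15.

For 90% confidence with df = 15, t* = 1.753 (from t-table)

Standard error: SE = s/√n = 12/√16 = 3.000000

Margin of error: E = t* × SE = 1.753 × 3.000000 = 5.2590

T-interval: x̄ ± E = 132 ± 5.2590 = (126.7410, 137.2590)

Rounded to 2 decimal places:

(126.74, 137.26)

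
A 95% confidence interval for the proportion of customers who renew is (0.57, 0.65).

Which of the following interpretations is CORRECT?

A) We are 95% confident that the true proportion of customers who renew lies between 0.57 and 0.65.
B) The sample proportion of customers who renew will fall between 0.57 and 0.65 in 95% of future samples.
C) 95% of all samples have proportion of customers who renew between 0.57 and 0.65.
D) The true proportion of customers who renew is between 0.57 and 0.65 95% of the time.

A confidence interval represents our confidence in the procedure, not a probability statement about the parameter.

Key concept: If we repeated this sampling process many times and computed a 95% CI each time, about 95% of those intervals would contain the true population parameter.

For this specific interval (0.57, 0.65):
- Midpoint (point estimate): 0.61
- Margin of error: 0.04

The correct interpretation is the one stating confidence that the true parameter lies in the interval — option A.

A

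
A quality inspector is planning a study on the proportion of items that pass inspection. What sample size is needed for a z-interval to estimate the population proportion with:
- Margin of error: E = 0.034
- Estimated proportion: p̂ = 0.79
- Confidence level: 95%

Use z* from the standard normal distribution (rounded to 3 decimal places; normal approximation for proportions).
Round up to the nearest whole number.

Using z* for proportion z-interval (normal approximation).

For 95% confidence, z* = 1.96 (from standard normal table)

Sample size formula for proportion z-interval: n = z*²p̂(1-p̂)/E²

n = 1.96² × 0.79 × 0.21 / 0.034²
  = 3.8416 × 0.1659 / 0.001156
  = 551.3161

Round up to the nearest whole number: n = 552

552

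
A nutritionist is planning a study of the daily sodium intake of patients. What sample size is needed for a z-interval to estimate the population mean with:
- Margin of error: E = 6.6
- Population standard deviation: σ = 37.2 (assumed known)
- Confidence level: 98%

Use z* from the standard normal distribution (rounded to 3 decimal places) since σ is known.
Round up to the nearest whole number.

Using z* since population σ is known (z-interval formula).

For 98% confidence, z* = 2.326 (from standard normal table)

Sample size formula for z-interval: n = (z*σ/E)²

n = (2.326 × 37.2 / 6.6)²
  = (13.110182)²
  = 171.8769

Round up to the nearest whole number: n = 172

172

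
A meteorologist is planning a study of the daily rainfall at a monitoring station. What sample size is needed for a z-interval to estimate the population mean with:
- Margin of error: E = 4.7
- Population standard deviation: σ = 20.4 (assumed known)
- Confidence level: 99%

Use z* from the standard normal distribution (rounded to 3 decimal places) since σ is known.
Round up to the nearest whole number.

Using z* since population σ is known (z-interval formula).

For 99% confidence, z* = 2.576 (from standard normal table)

Sample size formula for z-interval: n = (z*σ/E)²

n = (2.576 × 20.4 / 4.7)²
  = (11.180936)²
  = 125.0133

Round up to the nearest whole number: n = 126

126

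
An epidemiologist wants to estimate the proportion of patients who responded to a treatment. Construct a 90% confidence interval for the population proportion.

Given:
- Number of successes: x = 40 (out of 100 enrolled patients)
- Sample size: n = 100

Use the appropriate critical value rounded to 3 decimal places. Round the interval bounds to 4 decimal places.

Sample proportion: p̂ = 40/100 = 0.400000

Check conditions for normal approximation:
  np̂ = 40 ≥ 10 ✓
  n(1-p̂) = 60 ≥ 10 ✓

The sample is large enough, so use a z-interval (normal approximation) for the proportion.

For 90% confidence, z* = 1.645 (from standard normal table)

Standard error: SE = √(p̂(1-p̂)/n) = √(0.400000×0.600000/100) = 0.04898979

Margin of error: E = z* × SE = 1.645 × 0.04898979 = 0.080588

Z-interval: p̂ ± E = 0.400000 ± 0.080588 = (0.319412, 0.480588)

Rounded to 4 decimal places:

(0.3194, 0.4806)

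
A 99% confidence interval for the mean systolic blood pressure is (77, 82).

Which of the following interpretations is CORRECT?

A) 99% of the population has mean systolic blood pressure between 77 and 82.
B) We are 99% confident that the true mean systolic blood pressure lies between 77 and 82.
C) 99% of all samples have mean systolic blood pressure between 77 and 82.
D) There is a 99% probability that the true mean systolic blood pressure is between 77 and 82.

A confidence interval represents our confidence in the procedure, not a probability statement about the parameter.

Key concept: If we repeated this sampling process many times and computed a 99% CI each time, about 99% of those intervals would contain the true population parameter.

For this specific interval (77, 82):
- Midpoint (point estimate): 79.5
- Margin of error: 2.5

The correct interpretation is the one stating confidence that the true parameter lies in the interval — option B.

B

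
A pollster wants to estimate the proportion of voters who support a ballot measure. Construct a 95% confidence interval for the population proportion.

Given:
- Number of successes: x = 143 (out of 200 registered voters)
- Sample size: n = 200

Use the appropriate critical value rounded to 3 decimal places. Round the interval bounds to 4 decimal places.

Sample proportion: p̂ = 143/200 = 0.715000

Check conditions for normal approximation:
  np̂ = 143 ≥ 10 ✓
  n(1-p̂) = 57 ≥ 10 ✓

The sample is large enough, so use a z-interval (normal approximation) for the proportion.

For 95% confidence, z* = 1.96 (from standard normal table)

Standard error: SE = √(p̂(1-p̂)/n) = √(0.715000×0.285000/200) = 0.03191982

Margin of error: E = z* × SE = 1.96 × 0.03191982 = 0.062563

Z-interval: p̂ ± E = 0.715000 ± 0.062563 = (0.652437, 0.777563)

Rounded to 4 decimal places:

(0.6524, 0.7776)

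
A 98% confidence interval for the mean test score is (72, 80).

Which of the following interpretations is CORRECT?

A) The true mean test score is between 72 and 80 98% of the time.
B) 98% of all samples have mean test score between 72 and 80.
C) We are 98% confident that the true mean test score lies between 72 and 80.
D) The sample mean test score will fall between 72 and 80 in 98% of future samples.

A confidence interval represents our confidence in the procedure, not a probability statement about the parameter.

Key concept: If we repeated this sampling process many times and computed a 98% CI each time, about 98% of those intervals would contain the true population parameter.

For this specific interval (72, 80):
- Midpoint (point estimate): 76
- Margin of error: 4

The correct interpretation is the one stating confidence that the true parameter lies in the interval — option C.

C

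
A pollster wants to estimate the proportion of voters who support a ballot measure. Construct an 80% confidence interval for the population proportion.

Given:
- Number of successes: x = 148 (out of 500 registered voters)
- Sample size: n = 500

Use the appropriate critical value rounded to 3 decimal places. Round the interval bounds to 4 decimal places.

Sample proportion: p̂ = 148/500 = 0.296000

Check conditions for normal approximation:
  np̂ = 148 ≥ 10 ✓
  n(1-p̂) = 352 ≥ 10 ✓

The sample is large enough, so use a z-interval (normal approximation) for the proportion.

For 80% confidence, z* = 1.282 (from standard normal table)

Standard error: SE = √(p̂(1-p̂)/n) = √(0.296000×0.704000/500) = 0.02041490

Margin of error: E = z* × SE = 1.282 × 0.02041490 = 0.026172

Z-interval: p̂ ± E = 0.296000 ± 0.026172 = (0.269828, 0.322172)

Rounded to 4 decimal places:

(0.2698, 0.3222)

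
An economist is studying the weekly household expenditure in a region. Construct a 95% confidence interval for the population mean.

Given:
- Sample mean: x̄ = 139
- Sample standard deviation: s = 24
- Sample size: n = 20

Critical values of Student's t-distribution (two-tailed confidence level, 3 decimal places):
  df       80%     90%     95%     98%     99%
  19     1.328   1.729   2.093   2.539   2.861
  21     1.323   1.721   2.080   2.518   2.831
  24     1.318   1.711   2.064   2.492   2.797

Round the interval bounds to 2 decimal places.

The population standard deviation σ is unknown (only the sample standard deviation s is given), so use a t-interval with df = n - 1 = 20 - 1 = 19.

For 95% confidence with df = 19, t* = 2.093 (from t-table)

Standard error: SE = s/√n = 24/√20 = 5.366563

Margin of error: E = t* × SE = 2.093 × 5.366563 = 11.2322

T-interval: x̄ ± E = 139 ± 11.2322 = (127.7678, 150.2322)

Rounded to 2 decimal places:

(127.77, 150.23)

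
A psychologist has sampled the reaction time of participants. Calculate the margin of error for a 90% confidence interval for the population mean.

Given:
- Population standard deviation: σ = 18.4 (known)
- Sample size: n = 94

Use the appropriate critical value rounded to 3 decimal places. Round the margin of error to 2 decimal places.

The population standard deviation σ is known, so use the z-interval margin of error formula.

For 90% confidence, z* = 1.645 (from standard normal table)

Margin of error formula for z-interval: E = z* × σ/√n

E = 1.645 × 18.4/√94
  = 1.645 × 1.897815
  = 3.1219

Rounded to 2 decimal places:

3.12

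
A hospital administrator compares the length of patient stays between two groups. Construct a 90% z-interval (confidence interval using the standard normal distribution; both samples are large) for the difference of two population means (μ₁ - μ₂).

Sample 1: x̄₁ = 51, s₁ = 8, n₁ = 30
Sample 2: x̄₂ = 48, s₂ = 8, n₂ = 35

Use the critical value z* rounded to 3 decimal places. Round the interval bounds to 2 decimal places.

Both samples are large (n₁ = 30 ≥ 30, n₂ = 35 ≥ 30), so a z-interval for the difference of means applies.

Point estimate: x̄₁ - x̄₂ = 51 - 48 = 3

Standard error: SE = √(s₁²/n₁ + s₂²/n₂)
= √(8²/30 + 8²/35)
= √(2.133333 + 1.828571)
= 1.990453

For 90% confidence, z* = 1.645 (from standard normal table)
Margin of error: E = z* × SE = 1.645 × 1.990453 = 3.2743

Z-interval: (x̄₁ - x̄₂) ± E = 3 ± 3.2743 = (-0.2743, 6.2743)

Rounded to 2 decimal places:

(-0.27, 6.27)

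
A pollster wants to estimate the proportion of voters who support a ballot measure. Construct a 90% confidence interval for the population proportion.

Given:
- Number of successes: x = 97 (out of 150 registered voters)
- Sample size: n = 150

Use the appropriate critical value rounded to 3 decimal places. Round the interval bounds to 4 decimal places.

Sample proportion: p̂ = 97/150 = 0.646667

Check conditions for normal approximation:
  np̂ = 97 ≥ 10 ✓
  n(1-p̂) = 53 ≥ 10 ✓

The sample is large enough, so use a z-interval (normal approximation) for the proportion.

For 90% confidence, z* = 1.645 (from standard normal table)

Standard error: SE = √(p̂(1-p̂)/n) = √(0.646667×0.353333/150) = 0.03902895

Margin of error: E = z* × SE = 1.645 × 0.03902895 = 0.064203

Z-interval: p̂ ± E = 0.646667 ± 0.064203 = (0.582464, 0.710869)

Rounded to 4 decimal places:

(0.5825, 0.7109)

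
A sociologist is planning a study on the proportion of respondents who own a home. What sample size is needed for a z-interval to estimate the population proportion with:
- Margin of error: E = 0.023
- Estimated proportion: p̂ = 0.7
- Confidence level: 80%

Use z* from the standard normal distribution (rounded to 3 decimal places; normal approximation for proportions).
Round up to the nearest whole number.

Using z* for proportion z-interval (normal approximation).

For 80% confidence, z* = 1.282 (from standard normal table)

Sample size formula for proportion z-interval: n = z*²p̂(1-p̂)/E²

n = 1.282² × 0.7 × 0.3 / 0.023²
  = 1.643524 × 0.21 / 0.000529
  = 652.4386

Round up to the nearest whole number: n = 653

653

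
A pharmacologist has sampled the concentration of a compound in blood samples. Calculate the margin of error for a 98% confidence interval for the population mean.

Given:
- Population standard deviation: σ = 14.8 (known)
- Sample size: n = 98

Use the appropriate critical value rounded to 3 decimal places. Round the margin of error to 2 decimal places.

The population standard deviation σ is known, so use the z-interval margin of error formula.

For 98% confidence, z* = 2.326 (from standard normal table)

Margin of error formula for z-interval: E = z* × σ/√n

E = 2.326 × 14.8/√98
  = 2.326 × 1.495026
  = 3.4774

Rounded to 2 decimal places:

3.48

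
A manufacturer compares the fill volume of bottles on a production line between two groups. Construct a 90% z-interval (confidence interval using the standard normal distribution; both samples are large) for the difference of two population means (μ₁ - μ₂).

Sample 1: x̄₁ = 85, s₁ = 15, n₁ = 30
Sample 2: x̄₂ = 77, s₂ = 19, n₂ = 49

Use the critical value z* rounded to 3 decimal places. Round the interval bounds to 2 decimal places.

Both samples are large (n₁ = 30 ≥ 30, n₂ = 49 ≥ 30), so a z-interval for the difference of means applies.

Point estimate: x̄₁ - x̄₂ = 85 - 77 = 8

Standard error: SE = √(s₁²/n₁ + s₂²/n₂)
= √(15²/30 + 19²/49)
= √(7.500000 + 7.367347)
= 3.855820

For 90% confidence, z* = 1.645 (from standard normal table)
Margin of error: E = z* × SE = 1.645 × 3.855820 = 6.3428

Z-interval: (x̄₁ - x̄₂) ± E = 8 ± 6.3428 = (1.6572, 14.3428)

Rounded to 2 decimal places:

(1.66, 14.34)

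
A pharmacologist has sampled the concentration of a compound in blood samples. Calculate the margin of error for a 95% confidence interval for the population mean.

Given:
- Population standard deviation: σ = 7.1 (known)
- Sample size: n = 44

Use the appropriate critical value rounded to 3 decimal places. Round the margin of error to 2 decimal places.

The population standard deviation σ is known, so use the z-interval margin of error formula.

For 95% confidence, z* = 1.96 (from standard normal table)

Margin of error formula for z-interval: E = z* × σ/√n

E = 1.96 × 7.1/√44
  = 1.96 × 1.070365
  = 2.0979

Rounded to 2 decimal places:

2.10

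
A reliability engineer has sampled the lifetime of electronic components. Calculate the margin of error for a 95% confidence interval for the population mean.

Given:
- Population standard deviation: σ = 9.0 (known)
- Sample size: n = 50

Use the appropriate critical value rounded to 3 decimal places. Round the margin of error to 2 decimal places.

The population standard deviation σ is known, so use the z-interval margin of error formula.

For 95% confidence, z* = 1.96 (from standard normal table)

Margin of error formula for z-interval: E = z* × σ/√n

E = 1.96 × 9.0/√50
  = 1.96 × 1.272792
  = 2.4947

Rounded to 2 decimal places:

2.49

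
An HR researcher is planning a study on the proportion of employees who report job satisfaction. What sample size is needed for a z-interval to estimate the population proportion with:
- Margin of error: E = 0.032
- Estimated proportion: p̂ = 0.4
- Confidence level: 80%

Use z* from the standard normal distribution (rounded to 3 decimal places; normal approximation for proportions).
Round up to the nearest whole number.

Using z* for proportion z-interval (normal approximation).

For 80% confidence, z* = 1.282 (from standard normal table)

Sample size formula for proportion z-interval: n = z*²p̂(1-p̂)/E²

n = 1.282² × 0.4 × 0.6 / 0.032²
  = 1.643524 × 0.24 / 0.001024
  = 385.2009

Round up to the nearest whole number: n = 386

386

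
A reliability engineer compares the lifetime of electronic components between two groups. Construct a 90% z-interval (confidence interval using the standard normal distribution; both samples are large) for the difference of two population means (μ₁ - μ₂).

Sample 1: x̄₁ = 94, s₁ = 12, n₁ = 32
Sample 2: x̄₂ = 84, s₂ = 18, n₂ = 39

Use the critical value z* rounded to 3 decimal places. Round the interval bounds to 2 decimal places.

Both samples are large (n₁ = 32 ≥ 30, n₂ = 39 ≥ 30), so a z-interval for the difference of means applies.

Point estimate: x̄₁ - x̄₂ = 94 - 84 = 10

Standard error: SE = √(s₁²/n₁ + s₂²/n₂)
= √(12²/32 + 18²/39)
= √(4.500000 + 8.307692)
= 3.578784

For 90% confidence, z* = 1.645 (from standard normal table)
Margin of error: E = z* × SE = 1.645 × 3.578784 = 5.8871

Z-interval: (x̄₁ - x̄₂) ± E = 10 ± 5.8871 = (4.1129, 15.8871)

Rounded to 2 decimal places:

(4.11, 15.89)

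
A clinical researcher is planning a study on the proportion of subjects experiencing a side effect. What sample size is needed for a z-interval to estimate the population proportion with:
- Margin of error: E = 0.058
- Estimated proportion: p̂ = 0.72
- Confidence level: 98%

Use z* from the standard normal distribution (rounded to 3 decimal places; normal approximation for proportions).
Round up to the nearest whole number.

Using z* for proportion z-interval (normal approximation).

For 98% confidence, z* = 2.326 (from standard normal table)

Sample size formula for proportion z-interval: n = z*²p̂(1-p̂)/E²

n = 2.326² × 0.72 × 0.28 / 0.058²
  = 5.410276 × 0.2016 / 0.003364
  = 324.2306

Round up to the nearest whole number: n = 325

325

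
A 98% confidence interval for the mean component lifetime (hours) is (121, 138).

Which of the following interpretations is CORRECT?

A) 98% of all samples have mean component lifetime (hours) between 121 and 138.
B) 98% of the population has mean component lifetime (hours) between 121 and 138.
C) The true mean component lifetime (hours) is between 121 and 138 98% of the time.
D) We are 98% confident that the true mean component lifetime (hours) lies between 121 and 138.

A confidence interval represents our confidence in the procedure, not a probability statement about the parameter.

Key concept: If we repeated this sampling process many times and computed a 98% CI each time, about 98% of those intervals would contain the true population parameter.

For this specific interval (121, 138):
- Midpoint (point estimate): 129.5
- Margin of error: 8.5

The correct interpretation is the one stating confidence that the true parameter lies in the interval — option D.

D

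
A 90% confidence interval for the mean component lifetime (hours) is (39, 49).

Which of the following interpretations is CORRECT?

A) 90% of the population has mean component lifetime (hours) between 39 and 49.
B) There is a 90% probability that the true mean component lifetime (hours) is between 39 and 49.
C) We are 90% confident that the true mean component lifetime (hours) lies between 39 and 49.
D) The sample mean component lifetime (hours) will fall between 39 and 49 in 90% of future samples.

A confidence interval represents our confidence in the procedure, not a probability statement about the parameter.

Key concept: If we repeated this sampling process many times and computed a 90% CI each time, about 90% of those intervals would contain the true population parameter.

For this specific interval (39, 49):
- Midpoint (point estimate): 44
- Margin of error: 5

The correct interpretation is the one stating confidence that the true parameter lies in the interval — option C.

C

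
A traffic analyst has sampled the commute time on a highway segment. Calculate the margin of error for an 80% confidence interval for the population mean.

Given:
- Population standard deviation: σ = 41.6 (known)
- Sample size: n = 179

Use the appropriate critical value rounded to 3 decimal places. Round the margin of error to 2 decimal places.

The population standard deviation σ is known, so use the z-interval margin of error formula.

For 80% confidence, z* = 1.282 (from standard normal table)

Margin of error formula for z-interval: E = z* × σ/√n

E = 1.282 × 41.6/√179
  = 1.282 × 3.109330
  = 3.9862

Rounded to 2 decimal places:

3.99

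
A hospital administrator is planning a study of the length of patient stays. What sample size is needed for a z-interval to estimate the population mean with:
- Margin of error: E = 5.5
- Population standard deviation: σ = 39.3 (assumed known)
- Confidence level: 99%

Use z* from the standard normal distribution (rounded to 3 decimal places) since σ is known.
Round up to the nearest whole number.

Using z* since population σ is known (z-interval formula).

For 99% confidence, z* = 2.576 (from standard normal table)

Sample size formula for z-interval: n = (z*σ/E)²

n = (2.576 × 39.3 / 5.5)²
  = (18.406691)²
  = 338.8063

Round up to the nearest whole number: n = 339

339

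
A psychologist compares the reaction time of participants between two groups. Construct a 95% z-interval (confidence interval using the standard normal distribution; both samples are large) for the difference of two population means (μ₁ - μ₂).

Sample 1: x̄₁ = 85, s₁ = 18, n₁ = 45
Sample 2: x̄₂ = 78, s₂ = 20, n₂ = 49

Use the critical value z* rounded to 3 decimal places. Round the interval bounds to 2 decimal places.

Both samples are large (n₁ = 45 ≥ 30, n₂ = 49 ≥ 30), so a z-interval for the difference of means applies.

Point estimate: x̄₁ - x̄₂ = 85 - 78 = 7

Standard error: SE = √(s₁²/n₁ + s₂²/n₂)
= √(18²/45 + 20²/49)
= √(7.200000 + 8.163265)
= 3.919600

For 95% confidence, z* = 1.96 (from standard normal table)
Margin of error: E = z* × SE = 1.96 × 3.919600 = 7.6824

Z-interval: (x̄₁ - x̄₂) ± E = 7 ± 7.6824 = (-0.6824, 14.6824)

Rounded to 2 decimal places:

(-0.68, 14.68)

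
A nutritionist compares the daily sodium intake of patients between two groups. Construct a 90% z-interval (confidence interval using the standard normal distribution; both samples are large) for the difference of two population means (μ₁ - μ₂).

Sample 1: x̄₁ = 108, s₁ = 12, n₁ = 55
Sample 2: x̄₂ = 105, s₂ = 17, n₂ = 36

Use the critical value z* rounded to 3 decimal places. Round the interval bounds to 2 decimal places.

Both samples are large (n₁ = 55 ≥ 30, n₂ = 36 ≥ 30), so a z-interval for the difference of means applies.

Point estimate: x̄₁ - x̄₂ = 108 - 105 = 3

Standard error: SE = √(s₁²/n₁ + s₂²/n₂)
= √(12²/55 + 17²/36)
= √(2.618182 + 8.027778)
= 3.262815

For 90% confidence, z* = 1.645 (from standard normal table)
Margin of error: E = z* × SE = 1.645 × 3.262815 = 5.3673

Z-interval: (x̄₁ - x̄₂) ± E = 3 ± 5.3673 = (-2.3673, 8.3673)

Rounded to 2 decimal places:

(-2.37, 8.37)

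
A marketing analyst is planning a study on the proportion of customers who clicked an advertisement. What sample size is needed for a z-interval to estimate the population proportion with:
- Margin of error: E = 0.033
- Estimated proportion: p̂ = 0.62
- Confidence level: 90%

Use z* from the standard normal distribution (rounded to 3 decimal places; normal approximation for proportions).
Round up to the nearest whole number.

Using z* for proportion z-interval (normal approximation).

For 90% confidence, z* = 1.645 (from standard normal table)

Sample size formula for proportion z-interval: n = z*²p̂(1-p̂)/E²

n = 1.645² × 0.62 × 0.38 / 0.033²
  = 2.706025 × 0.2356 / 0.001089
  = 585.4357

Round up to the nearest whole number: n = 586

586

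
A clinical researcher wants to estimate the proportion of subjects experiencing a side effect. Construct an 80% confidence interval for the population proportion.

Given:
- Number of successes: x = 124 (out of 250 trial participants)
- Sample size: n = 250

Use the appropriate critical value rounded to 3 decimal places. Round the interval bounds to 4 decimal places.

Sample proportion: p̂ = 124/250 = 0.496000

Check conditions for normal approximation:
  np̂ = 124 ≥ 10 ✓
  n(1-p̂) = 126 ≥ 10 ✓

The sample is large enough, so use a z-interval (normal approximation) for the proportion.

For 80% confidence, z* = 1.282 (from standard normal table)

Standard error: SE = √(p̂(1-p̂)/n) = √(0.496000×0.504000/250) = 0.03162176

Margin of error: E = z* × SE = 1.282 × 0.03162176 = 0.040539

Z-interval: p̂ ± E = 0.496000 ± 0.040539 = (0.455461, 0.536539)

Rounded to 4 decimal places:

(0.4555, 0.5365)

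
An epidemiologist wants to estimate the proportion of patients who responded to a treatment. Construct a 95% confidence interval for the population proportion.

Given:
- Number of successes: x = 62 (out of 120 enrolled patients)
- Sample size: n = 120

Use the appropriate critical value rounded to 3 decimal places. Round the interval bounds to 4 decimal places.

Sample proportion: p̂ = 62/120 = 0.516667

Check conditions for normal approximation:
  np̂ = 62 ≥ 10 ✓
  n(1-p̂) = 58 ≥ 10 ✓

The sample is large enough, so use a z-interval (normal approximation) for the proportion.

For 95% confidence, z* = 1.96 (from standard normal table)

Standard error: SE = √(p̂(1-p̂)/n) = √(0.516667×0.483333/120) = 0.04561818

Margin of error: E = z* × SE = 1.96 × 0.04561818 = 0.089412

Z-interval: p̂ ± E = 0.516667 ± 0.089412 = (0.427255, 0.606078)

Rounded to 4 decimal places:

(0.4273, 0.6061)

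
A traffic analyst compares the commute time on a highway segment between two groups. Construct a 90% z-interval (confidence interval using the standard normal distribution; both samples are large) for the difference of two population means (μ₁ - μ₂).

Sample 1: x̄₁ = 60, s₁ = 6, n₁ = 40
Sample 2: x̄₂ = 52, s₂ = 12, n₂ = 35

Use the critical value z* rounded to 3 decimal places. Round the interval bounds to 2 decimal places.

Both samples are large (n₁ = 40 ≥ 30, n₂ = 35 ≥ 30), so a z-interval for the difference of means applies.

Point estimate: x̄₁ - x̄₂ = 60 - 52 = 8

Standard error: SE = √(s₁²/n₁ + s₂²/n₂)
= √(6²/40 + 12²/35)
= √(0.900000 + 4.114286)
= 2.239260

For 90% confidence, z* = 1.645 (from standard normal table)
Margin of error: E = z* × SE = 1.645 × 2.239260 = 3.6836

Z-interval: (x̄₁ - x̄₂) ± E = 8 ± 3.6836 = (4.3164, 11.6836)

Rounded to 2 decimal places:

(4.32, 11.68)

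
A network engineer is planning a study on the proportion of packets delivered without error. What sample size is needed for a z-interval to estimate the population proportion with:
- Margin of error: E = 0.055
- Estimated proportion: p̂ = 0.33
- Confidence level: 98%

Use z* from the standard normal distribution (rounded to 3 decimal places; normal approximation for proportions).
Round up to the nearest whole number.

Using z* for proportion z-interval (normal approximation).

For 98% confidence, z* = 2.326 (from standard normal table)

Sample size formula for proportion z-interval: n = z*²p̂(1-p̂)/E²

n = 2.326² × 0.33 × 0.67 / 0.055²
  = 5.410276 × 0.2211 / 0.003025
  = 395.4420

Round up to the nearest whole number: n = 396

396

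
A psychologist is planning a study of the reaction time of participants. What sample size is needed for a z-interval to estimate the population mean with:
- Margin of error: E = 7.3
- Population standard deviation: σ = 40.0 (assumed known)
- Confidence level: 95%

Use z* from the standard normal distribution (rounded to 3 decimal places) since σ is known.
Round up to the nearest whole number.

Using z* since population σ is known (z-interval formula).

For 95% confidence, z* = 1.96 (from standard normal table)

Sample size formula for z-interval: n = (z*σ/E)²

n = (1.96 × 40.0 / 7.3)²
  = (10.739726)²
  = 115.3417

Round up to the nearest whole number: n = 116

116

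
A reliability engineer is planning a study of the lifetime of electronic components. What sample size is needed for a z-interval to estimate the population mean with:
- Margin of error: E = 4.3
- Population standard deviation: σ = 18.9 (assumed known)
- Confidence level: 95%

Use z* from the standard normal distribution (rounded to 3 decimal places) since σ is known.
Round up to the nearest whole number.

Using z* since population σ is known (z-interval formula).

For 95% confidence, z* = 1.96 (from standard normal table)

Sample size formula for z-interval: n = (z*σ/E)²

n = (1.96 × 18.9 / 4.3)²
  = (8.614884)²
  = 74.2162

Round up to the nearest whole number: n = 75

75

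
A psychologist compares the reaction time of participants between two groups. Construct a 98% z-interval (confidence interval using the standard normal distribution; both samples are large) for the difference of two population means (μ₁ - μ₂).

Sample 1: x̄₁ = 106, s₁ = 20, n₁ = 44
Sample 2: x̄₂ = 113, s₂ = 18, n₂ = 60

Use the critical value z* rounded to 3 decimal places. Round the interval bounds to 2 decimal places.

Both samples are large (n₁ = 44 ≥ 30, n₂ = 60 ≥ 30), so a z-interval for the difference of means applies.

Point estimate: x̄₁ - x̄₂ = 106 - 113 = -7

Standard error: SE = √(s₁²/n₁ + s₂²/n₂)
= √(20²/44 + 18²/60)
= √(9.090909 + 5.400000)
= 3.806693

For 98% confidence, z* = 2.326 (from standard normal table)
Margin of error: E = z* × SE = 2.326 × 3.806693 = 8.8544

Z-interval: (x̄₁ - x̄₂) ± E = -7 ± 8.8544 = (-15.8544, 1.8544)

Rounded to 2 decimal places:

(-15.85, 1.85)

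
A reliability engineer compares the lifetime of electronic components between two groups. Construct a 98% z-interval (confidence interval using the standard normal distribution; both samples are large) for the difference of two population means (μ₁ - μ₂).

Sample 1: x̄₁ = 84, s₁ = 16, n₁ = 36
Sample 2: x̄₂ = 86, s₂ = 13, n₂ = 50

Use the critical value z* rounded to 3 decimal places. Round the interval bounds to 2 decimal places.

Both samples are large (n₁ = 36 ≥ 30, n₂ = 50 ≥ 30), so a z-interval for the difference of means applies.

Point estimate: x̄₁ - x̄₂ = 84 - 86 = -2

Standard error: SE = √(s₁²/n₁ + s₂²/n₂)
= √(16²/36 + 13²/50)
= √(7.111111 + 3.380000)
= 3.238998

For 98% confidence, z* = 2.326 (from standard normal table)
Margin of error: E = z* × SE = 2.326 × 3.238998 = 7.5339

Z-interval: (x̄₁ - x̄₂) ± E = -2 ± 7.5339 = (-9.5339, 5.5339)

Rounded to 2 decimal places:

(-9.53, 5.53)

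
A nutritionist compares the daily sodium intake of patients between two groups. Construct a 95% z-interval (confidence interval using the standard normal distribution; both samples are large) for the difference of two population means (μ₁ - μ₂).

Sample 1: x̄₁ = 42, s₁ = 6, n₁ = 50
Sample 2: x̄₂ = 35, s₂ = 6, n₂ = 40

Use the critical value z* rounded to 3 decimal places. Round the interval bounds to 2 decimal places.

Both samples are large (n₁ = 50 ≥ 30, n₂ = 40 ≥ 30), so a z-interval for the difference of means applies.

Point estimate: x̄₁ - x̄₂ = 42 - 35 = 7

Standard error: SE = √(s₁²/n₁ + s₂²/n₂)
= √(6²/50 + 6²/40)
= √(0.720000 + 0.900000)
= 1.272792

For 95% confidence, z* = 1.96 (from standard normal table)
Margin of error: E = z* × SE = 1.96 × 1.272792 = 2.4947

Z-interval: (x̄₁ - x̄₂) ± E = 7 ± 2.4947 = (4.5053, 9.4947)

Rounded to 2 decimal places:

(4.51, 9.49)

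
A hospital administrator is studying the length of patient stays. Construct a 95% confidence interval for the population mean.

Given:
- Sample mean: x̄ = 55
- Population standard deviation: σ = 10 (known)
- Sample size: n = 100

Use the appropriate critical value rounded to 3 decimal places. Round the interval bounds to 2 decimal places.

The population standard deviation σ is known, so use a z-interval (standard normal critical value).

For 95% confidence, z* = 1.96 (from standard normal table)

Standard error: SE = σ/√n = 10/√100 = 1.000000

Margin of error: E = z* × SE = 1.96 × 1.000000 = 1.9600

Z-interval: x̄ ± E = 55 ± 1.9600 = (53.0400, 56.9600)

Rounded to 2 decimal places:

(53.04, 56.96)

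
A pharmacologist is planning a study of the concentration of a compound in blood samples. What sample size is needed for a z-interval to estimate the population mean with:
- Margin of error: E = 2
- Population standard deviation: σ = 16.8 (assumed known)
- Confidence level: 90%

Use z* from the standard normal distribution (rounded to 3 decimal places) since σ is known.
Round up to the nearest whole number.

Using z* since population σ is known (z-interval formula).

For 90% confidence, z* = 1.645 (from standard normal table)

Sample size formula for z-interval: n = (z*σ/E)²

n = (1.645 × 16.8 / 2)²
  = (13.818000)²
  = 190.9371

Round up to the nearest whole number: n = 191

191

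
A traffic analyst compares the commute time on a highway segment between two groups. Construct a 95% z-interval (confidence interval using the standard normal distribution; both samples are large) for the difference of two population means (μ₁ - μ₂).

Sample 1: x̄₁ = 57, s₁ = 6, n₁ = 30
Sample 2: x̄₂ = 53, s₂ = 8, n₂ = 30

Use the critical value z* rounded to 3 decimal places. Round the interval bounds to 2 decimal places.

Both samples are large (n₁ = 30 ≥ 30, n₂ = 30 ≥ 30), so a z-interval for the difference of means applies.

Point estimate: x̄₁ - x̄₂ = 57 - 53 = 4

Standard error: SE = √(s₁²/n₁ + s₂²/n₂)
= √(6²/30 + 8²/30)
= √(1.200000 + 2.133333)
= 1.825742

For 95% confidence, z* = 1.96 (from standard normal table)
Margin of error: E = z* × SE = 1.96 × 1.825742 = 3.5785

Z-interval: (x̄₁ - x̄₂) ± E = 4 ± 3.5785 = (0.4215, 7.5785)

Rounded to 2 decimal places:

(0.42, 7.58)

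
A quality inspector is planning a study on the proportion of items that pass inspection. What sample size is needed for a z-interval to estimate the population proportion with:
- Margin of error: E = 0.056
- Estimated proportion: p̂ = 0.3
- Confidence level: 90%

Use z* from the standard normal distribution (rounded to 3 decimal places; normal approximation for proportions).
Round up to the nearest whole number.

Using z* for proportion z-interval (normal approximation).

For 90% confidence, z* = 1.645 (from standard normal table)

Sample size formula for proportion z-interval: n = z*²p̂(1-p̂)/E²

n = 1.645² × 0.3 × 0.7 / 0.056²
  = 2.706025 × 0.21 / 0.003136
  = 181.2070

Round up to the nearest whole number: n = 182

182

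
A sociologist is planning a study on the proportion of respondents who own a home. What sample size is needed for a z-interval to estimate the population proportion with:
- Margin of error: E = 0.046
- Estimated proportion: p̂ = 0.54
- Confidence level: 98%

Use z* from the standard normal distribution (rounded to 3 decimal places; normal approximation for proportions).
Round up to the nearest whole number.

Using z* for proportion z-interval (normal approximation).

For 98% confidence, z* = 2.326 (from standard normal table)

Sample size formula for proportion z-interval: n = z*²p̂(1-p̂)/E²

n = 2.326² × 0.54 × 0.46 / 0.046²
  = 5.410276 × 0.2484 / 0.002116
  = 635.1194

Round up to the nearest whole number: n = 636

636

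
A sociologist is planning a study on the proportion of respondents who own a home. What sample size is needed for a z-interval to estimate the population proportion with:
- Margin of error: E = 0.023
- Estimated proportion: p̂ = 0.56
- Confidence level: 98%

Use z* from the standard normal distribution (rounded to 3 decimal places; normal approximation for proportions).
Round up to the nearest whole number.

Using z* for proportion z-interval (normal approximation).

For 98% confidence, z* = 2.326 (from standard normal table)

Sample size formula for proportion z-interval: n = z*²p̂(1-p̂)/E²

n = 2.326² × 0.56 × 0.44 / 0.023²
  = 5.410276 × 0.2464 / 0.000529
  = 2520.0227

Round up to the nearest whole number: n = 2521

2521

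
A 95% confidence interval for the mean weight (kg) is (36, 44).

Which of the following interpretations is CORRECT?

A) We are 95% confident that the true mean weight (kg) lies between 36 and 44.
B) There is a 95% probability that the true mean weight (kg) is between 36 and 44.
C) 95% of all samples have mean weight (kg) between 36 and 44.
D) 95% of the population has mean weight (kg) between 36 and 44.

A confidence interval represents our confidence in the procedure, not a probability statement about the parameter.

Key concept: If we repeated this sampling process many times and computed a 95% CI each time, about 95% of those intervals would contain the true population parameter.

For this specific interval (36, 44):
- Midpoint (point estimate): 40
- Margin of error: 4

The correct interpretation is the one stating confidence that the true parameter lies in the interval — option A.

A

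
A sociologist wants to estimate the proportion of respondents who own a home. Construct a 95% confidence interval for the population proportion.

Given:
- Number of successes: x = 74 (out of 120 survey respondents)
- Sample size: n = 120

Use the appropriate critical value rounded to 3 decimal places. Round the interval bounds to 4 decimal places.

Sample proportion: p̂ = 74/120 = 0.616667

Check conditions for normal approximation:
  np̂ = 74 ≥ 10 ✓
  n(1-p̂) = 46 ≥ 10 ✓

The sample is large enough, so use a z-interval (normal approximation) for the proportion.

For 95% confidence, z* = 1.96 (from standard normal table)

Standard error: SE = √(p̂(1-p̂)/n) = √(0.616667×0.383333/120) = 0.04438364

Margin of error: E = z* × SE = 1.96 × 0.04438364 = 0.086992

Z-interval: p̂ ± E = 0.616667 ± 0.086992 = (0.529675, 0.703659)

Rounded to 4 decimal places:

(0.5297, 0.7037)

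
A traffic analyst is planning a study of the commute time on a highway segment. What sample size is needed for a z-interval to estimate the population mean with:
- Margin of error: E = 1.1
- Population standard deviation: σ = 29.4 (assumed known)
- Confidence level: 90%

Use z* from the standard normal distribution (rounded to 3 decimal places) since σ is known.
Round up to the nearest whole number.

Using z* since population σ is known (z-interval formula).

For 90% confidence, z* = 1.645 (from standard normal table)

Sample size formula for z-interval: n = (z*σ/E)²

n = (1.645 × 29.4 / 1.1)²
  = (43.966364)²
  = 1933.0411

Round up to the nearest whole number: n = 1934

1934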